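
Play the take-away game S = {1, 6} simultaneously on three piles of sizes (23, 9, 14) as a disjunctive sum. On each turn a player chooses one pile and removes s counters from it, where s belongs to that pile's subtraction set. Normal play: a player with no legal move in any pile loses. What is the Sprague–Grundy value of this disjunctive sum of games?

All piles use S = {1, 6}:
n :  0  1  2  3  4  5  6  7  8  9 10 11 12 13 14 15 16 17 18 19 20 21 22 23
G :  0  1  0  1  0  1  2  0  1  0  1  0  1  2  0  1  0  1  0  1  2  0  1  0
Pile A: G(23) = 0.
Pile B: G(9) = 0.
Pile C: G(14) = 0.
Combined Grundy value = 0 ⊕ 0 ⊕ 0 = 0.

0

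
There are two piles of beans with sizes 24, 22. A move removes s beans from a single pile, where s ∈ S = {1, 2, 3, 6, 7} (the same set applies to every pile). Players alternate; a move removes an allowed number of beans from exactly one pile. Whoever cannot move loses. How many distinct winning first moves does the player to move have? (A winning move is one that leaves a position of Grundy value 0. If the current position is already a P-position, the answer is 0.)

All piles use S = {1, 2, 3, 6, 7}:
n :  0  1  2  3  4  5  6  7  8  9 10 11 12 13 14 15 16 17 18 19 20 21 22 23 24
G :  0  1  2  3  0  1  2  3  0  1  2  3  0  1  2  3  0  1  2  3  0  1  2  3  0
Pile A: G(24) = 0.
Pile B: G(22) = 2.
Combined Grundy value = 0 ⊕ 2 = 2.
A winning move leaves total XOR = 0, i.e. changes one component's Grundy value g to g ⊕ X where X is the current total.
Pile A: need g' = 0⊕2 = 2. Options: 24−1→G=3, 24−2→G=2, 24−3→G=1, 24−6→G=2, 24−7→G=1. Hits: 2.
Pile B: need g' = 2⊕2 = 0. Options: 22−1→G=1, 22−2→G=0, 22−3→G=3, 22−6→G=0, 22−7→G=3. Hits: 2.

4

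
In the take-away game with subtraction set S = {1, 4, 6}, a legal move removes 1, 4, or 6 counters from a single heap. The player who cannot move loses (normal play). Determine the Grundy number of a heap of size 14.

2

n :  0  1  2  3  4  5  6  7  8  9 10 11 12 13 14
G :  0  1  0  1  2  0  1  0  1  2  0  1  0  1  2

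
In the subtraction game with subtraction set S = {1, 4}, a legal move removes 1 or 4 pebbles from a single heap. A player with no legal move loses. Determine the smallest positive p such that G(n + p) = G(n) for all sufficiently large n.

5

n :  0  1  2  3  4  5  6  7  8  9 10 11 12 13 14
G :  0  1  0  1  2  0  1  0  1  2  0  1  0  1  2
G(n+5) = G(n) holds for n = 0,…,3 (a full window of length max(S) = 4), so the sequence is purely periodic with period 5.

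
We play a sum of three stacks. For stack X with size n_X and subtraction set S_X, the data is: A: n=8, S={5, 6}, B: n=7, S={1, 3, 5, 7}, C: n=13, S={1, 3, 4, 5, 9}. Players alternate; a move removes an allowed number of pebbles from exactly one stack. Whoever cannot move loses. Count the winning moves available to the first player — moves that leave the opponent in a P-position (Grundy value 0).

Stack A, S = {5, 6}:
n : 0 1 2 3 4 5 6 7 8
G : 0 0 0 0 0 1 1 1 1
G_A(8) = 1.
Stack B, S = {1, 3, 5, 7}:
G(0) = 0
G(1) = mex{0} = 1
G(2) = mex{1} = 0
G(3) = mex{0,0} = 1
G(4) = mex{1,1} = 0
G(5) = mex{0,0,0} = 1
G(6) = mex{1,1,1} = 0
G(7) = mex{0,0,0,0} = 1
G_B(7) = 1.
Stack C, S = {1, 3, 4, 5, 9}:
n :  0  1  2  3  4  5  6  7  8  9 10 11 12 13
G :  0  1  0  1  2  3  2  3  0  1  0  1  2  3
G_C(13) = 3.
Combined Grundy value = 1 ⊕ 1 ⊕ 3 = 3.
A winning move leaves total XOR = 0, i.e. changes one component's Grundy value g to g ⊕ X where X is the current total.
Stack A: need g' = 1⊕3 = 2. Options: 8−5→G=0, 8−6→G=0. Hits: 0.
Stack B: need g' = 1⊕3 = 2. Options: 7−1→G=0, 7−3→G=0, 7−5→G=0, 7−7→G=0. Hits: 0.
Stack C: need g' = 3⊕3 = 0. Options: 13−1→G=2, 13−3→G=0, 13−4→G=1, 13−5→G=0, 13−9→G=2. Hits: 2.

2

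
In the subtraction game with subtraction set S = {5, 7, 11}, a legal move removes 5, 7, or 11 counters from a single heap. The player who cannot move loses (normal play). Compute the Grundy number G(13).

G(0) = 0
G(1) = mex{} = 0
G(2) = mex{} = 0
G(3) = mex{} = 0
G(4) = mex{} = 0
G(5) = mex{0} = 1
G(6) = mex{0} = 1
G(7) = mex{0,0} = 1
G(8) = mex{0,0} = 1
G(9) = mex{0,0} = 1
G(10) = mex{1,0} = 2
G(11) = mex{1,0,0} = 2
G(12) = mex{1,1,0} = 2
G(13) = mex{1,1,0} = 2

2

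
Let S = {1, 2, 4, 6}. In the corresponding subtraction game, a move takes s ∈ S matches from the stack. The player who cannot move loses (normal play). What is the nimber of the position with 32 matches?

n :  0  1  2  3  4  5  6  7  8  9 10 11 12 13 14 15 16 17 18 19 20 21 22 23 24 25 26 27 28 29 30 31 32
G :  0  1  2  0  1  2  3  4  0  1  2  0  1  2  3  4  0  1  2  0  1  2  3  4  0  1  2  0  1  2  3  4  0

0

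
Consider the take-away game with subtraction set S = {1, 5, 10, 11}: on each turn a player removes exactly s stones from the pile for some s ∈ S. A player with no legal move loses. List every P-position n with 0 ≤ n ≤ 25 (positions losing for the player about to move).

0, 2, 4, 6, 8, 20, 22, 24

n :  0  1  2  3  4  5  6  7  8  9 10 11 12 13 14 15 16 17 18 19 20 21 22 23 24 25
G :  0  1  0  1  0  1  0  1  0  1  2  3  2  3  2  3  2  3  2  3  0  1  0  1  0  1
P-positions are exactly the n with G(n) = 0.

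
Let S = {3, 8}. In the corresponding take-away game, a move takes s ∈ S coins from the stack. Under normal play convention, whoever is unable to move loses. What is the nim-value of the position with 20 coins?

1

n :  0  1  2  3  4  5  6  7  8  9 10 11 12 13 14 15 16 17 18 19 20
G :  0  0  0  1  1  1  0  0  2  1  1  0  0  0  1  1  1  0  0  2  1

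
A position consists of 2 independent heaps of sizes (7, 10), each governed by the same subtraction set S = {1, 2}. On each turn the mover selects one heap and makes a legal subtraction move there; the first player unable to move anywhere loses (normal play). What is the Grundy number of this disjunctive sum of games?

All heaps use S = {1, 2}:
G(0) = 0
G(1) = mex{0} = 1
G(2) = mex{1,0} = 2
G(3) = mex{2,1} = 0
G(4) = mex{0,2} = 1
G(5) = mex{1,0} = 2
G(6) = mex{2,1} = 0
G(7) = mex{0,2} = 1
G(8) = mex{1,0} = 2
G(9) = mex{2,1} = 0
G(10) = mex{0,2} = 1
Heap A: G(7) = 1.
Heap B: G(10) = 1.
Combined Grundy value = 1 ⊕ 1 = 0.

0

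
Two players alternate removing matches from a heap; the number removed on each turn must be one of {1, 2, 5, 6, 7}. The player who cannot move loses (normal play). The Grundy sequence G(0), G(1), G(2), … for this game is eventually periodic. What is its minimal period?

11

n :  0  1  2  3  4  5  6  7  8  9 10 11 12 13 14 15 16 17 18 19 20 21 22 23
G :  0  1  2  0  1  2  3  4  5  3  4  0  1  2  0  1  2  3  4  5  3  4  0  1
G(n+11) = G(n) holds for n = 0,…,6 (a full window of length max(S) = 7), so the sequence is purely periodic with period 11.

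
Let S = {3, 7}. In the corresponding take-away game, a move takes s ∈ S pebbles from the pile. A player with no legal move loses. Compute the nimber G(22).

n :  0  1  2  3  4  5  6  7  8  9 10 11 12 13 14 15 16 17 18 19 20 21 22
G :  0  0  0  1  1  1  0  2  2  1  0  0  0  1  1  1  0  2  2  1  0  0  0

0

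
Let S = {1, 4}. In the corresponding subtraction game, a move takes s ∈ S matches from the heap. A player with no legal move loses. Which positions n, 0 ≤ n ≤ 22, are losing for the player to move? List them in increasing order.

0, 2, 5, 7, 10, 12, 15, 17, 20, 22

G(0) = 0
G(1) = mex{0} = 1
G(2) = mex{1} = 0
G(3) = mex{0} = 1
G(4) = mex{1,0} = 2
G(5) = mex{2,1} = 0
G(6) = mex{0,0} = 1
G(7) = mex{1,1} = 0
G(8) = mex{0,2} = 1
G(9) = mex{1,0} = 2
G(10) = mex{2,1} = 0
G(11) = mex{0,0} = 1
G(12) = mex{1,1} = 0
G(13) = mex{0,2} = 1
G(14) = mex{1,0} = 2
G(15) = mex{2,1} = 0
G(16) = mex{0,0} = 1
G(17) = mex{1,1} = 0
G(18) = mex{0,2} = 1
G(19) = mex{1,0} = 2
G(20) = mex{2,1} = 0
G(21) = mex{0,0} = 1
G(22) = mex{1,1} = 0
P-positions are exactly the n with G(n) = 0.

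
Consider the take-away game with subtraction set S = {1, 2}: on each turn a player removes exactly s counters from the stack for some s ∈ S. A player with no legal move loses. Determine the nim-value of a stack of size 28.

G(0) = 0
G(1) = mex{0} = 1
G(2) = mex{1,0} = 2
G(3) = mex{2,1} = 0
G(4) = mex{0,2} = 1
G(5) = mex{1,0} = 2
G(6) = mex{2,1} = 0
G(7) = mex{0,2} = 1
G(8) = mex{1,0} = 2
G(9) = mex{2,1} = 0
G(10) = mex{0,2} = 1
G(11) = mex{1,0} = 2
G(12) = mex{2,1} = 0
G(13) = mex{0,2} = 1
G(14) = mex{1,0} = 2
G(15) = mex{2,1} = 0
G(16) = mex{0,2} = 1
G(17) = mex{1,0} = 2
G(18) = mex{2,1} = 0
G(19) = mex{0,2} = 1
G(20) = mex{1,0} = 2
G(21) = mex{2,1} = 0
G(22) = mex{0,2} = 1
G(23) = mex{1,0} = 2
G(24) = mex{2,1} = 0
G(25) = mex{0,2} = 1
G(26) = mex{1,0} = 2
G(27) = mex{2,1} = 0
G(28) = mex{0,2} = 1

1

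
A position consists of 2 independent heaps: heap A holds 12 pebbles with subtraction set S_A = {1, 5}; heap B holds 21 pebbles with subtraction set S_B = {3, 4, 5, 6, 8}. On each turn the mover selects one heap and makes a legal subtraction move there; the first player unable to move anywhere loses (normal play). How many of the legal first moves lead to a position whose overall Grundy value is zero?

Heap A, S = {1, 5}:
n :  0  1  2  3  4  5  6  7  8  9 10 11 12
G :  0  1  0  1  0  1  0  1  0  1  0  1  0
G_A(12) = 0.
Heap B, S = {3, 4, 5, 6, 8}:
n :  0  1  2  3  4  5  6  7  8  9 10 11 12 13 14 15 16 17 18 19 20 21
G :  0  0  0  1  1  1  2  2  2  3  3  0  0  0  1  1  1  2  2  2  3  3
G_B(21) = 3.
Combined Grundy value = 0 ⊕ 3 = 3.
A winning move leaves total XOR = 0, i.e. changes one component's Grundy value g to g ⊕ X where X is the current total.
Heap A: need g' = 0⊕3 = 3. Options: 12−1→G=1, 12−5→G=1. Hits: 0.
Heap B: need g' = 3⊕3 = 0. Options: 21−3→G=2, 21−4→G=2, 21−5→G=1, 21−6→G=1, 21−8→G=0. Hits: 1.

1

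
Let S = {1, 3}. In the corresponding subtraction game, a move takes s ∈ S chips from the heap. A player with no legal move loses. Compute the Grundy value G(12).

0

G(0) = 0
G(1) = mex{0} = 1
G(2) = mex{1} = 0
G(3) = mex{0,0} = 1
G(4) = mex{1,1} = 0
G(5) = mex{0,0} = 1
G(6) = mex{1,1} = 0
G(7) = mex{0,0} = 1
G(8) = mex{1,1} = 0
G(9) = mex{0,0} = 1
G(10) = mex{1,1} = 0
G(11) = mex{0,0} = 1
G(12) = mex{1,1} = 0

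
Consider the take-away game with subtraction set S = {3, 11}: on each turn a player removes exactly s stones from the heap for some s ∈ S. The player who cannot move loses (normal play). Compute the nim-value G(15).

0

G(0) = 0
G(1) = mex{} = 0
G(2) = mex{} = 0
G(3) = mex{0} = 1
G(4) = mex{0} = 1
G(5) = mex{0} = 1
G(6) = mex{1} = 0
G(7) = mex{1} = 0
G(8) = mex{1} = 0
G(9) = mex{0} = 1
G(10) = mex{0} = 1
G(11) = mex{0,0} = 1
G(12) = mex{1,0} = 2
G(13) = mex{1,0} = 2
G(14) = mex{1,1} = 0
G(15) = mex{2,1} = 0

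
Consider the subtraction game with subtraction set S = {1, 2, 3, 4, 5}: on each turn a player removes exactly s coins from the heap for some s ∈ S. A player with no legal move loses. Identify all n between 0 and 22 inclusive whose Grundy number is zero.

n :  0  1  2  3  4  5  6  7  8  9 10 11 12 13 14 15 16 17 18 19 20 21 22
G :  0  1  2  3  4  5  0  1  2  3  4  5  0  1  2  3  4  5  0  1  2  3  4
P-positions are exactly the n with G(n) = 0.

0, 6, 12, 18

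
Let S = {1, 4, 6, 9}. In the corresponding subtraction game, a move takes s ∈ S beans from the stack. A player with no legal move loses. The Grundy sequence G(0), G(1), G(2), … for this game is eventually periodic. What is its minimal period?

5

n :  0  1  2  3  4  5  6  7  8  9 10 11 12 13 14 15
G :  0  1  0  1  2  0  1  0  1  2  0  1  0  1  2  0
G(n+5) = G(n) holds for n = 0,…,8 (a full window of length max(S) = 9), so the sequence is purely periodic with period 5.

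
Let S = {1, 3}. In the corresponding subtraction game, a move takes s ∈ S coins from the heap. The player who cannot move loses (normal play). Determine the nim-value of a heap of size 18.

0

n :  0  1  2  3  4  5  6  7  8  9 10 11 12 13 14 15 16 17 18
G :  0  1  0  1  0  1  0  1  0  1  0  1  0  1  0  1  0  1  0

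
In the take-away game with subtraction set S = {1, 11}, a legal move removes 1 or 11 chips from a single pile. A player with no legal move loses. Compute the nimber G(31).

n :  0  1  2  3  4  5  6  7  8  9 10 11 12 13 14 15 16 17 18 19 20 21 22 23 24 25 26 27 28 29 30 31
G :  0  1  0  1  0  1  0  1  0  1  0  1  0  1  0  1  0  1  0  1  0  1  0  1  0  1  0  1  0  1  0  1

1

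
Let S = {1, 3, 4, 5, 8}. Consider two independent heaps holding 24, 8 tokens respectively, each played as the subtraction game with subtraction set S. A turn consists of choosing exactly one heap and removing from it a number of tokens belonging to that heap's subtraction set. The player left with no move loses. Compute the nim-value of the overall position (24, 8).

6

All heaps use S = {1, 3, 4, 5, 8}:
n :  0  1  2  3  4  5  6  7  8  9 10 11 12 13 14 15 16 17 18 19 20 21 22 23 24
G :  0  1  0  1  2  3  2  3  4  0  1  0  1  2  3  2  3  4  0  1  0  1  2  3  2
Heap A: G(24) = 2.
Heap B: G(8) = 4.
Combined Grundy value = 2 ⊕ 4 = 6.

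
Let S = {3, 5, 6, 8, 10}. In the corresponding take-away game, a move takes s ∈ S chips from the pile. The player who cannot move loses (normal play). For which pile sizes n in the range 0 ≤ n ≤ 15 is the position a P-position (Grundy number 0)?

0, 1, 2, 13, 14, 15

n :  0  1  2  3  4  5  6  7  8  9 10 11 12 13 14 15
G :  0  0  0  1  1  1  2  2  2  3  3  3  4  0  0  0
P-positions are exactly the n with G(n) = 0.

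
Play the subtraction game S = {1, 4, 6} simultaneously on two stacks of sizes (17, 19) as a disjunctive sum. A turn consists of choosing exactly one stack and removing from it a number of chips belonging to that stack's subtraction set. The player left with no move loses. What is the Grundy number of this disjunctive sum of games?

All stacks use S = {1, 4, 6}:
G(0) = 0
G(1) = mex{0} = 1
G(2) = mex{1} = 0
G(3) = mex{0} = 1
G(4) = mex{1,0} = 2
G(5) = mex{2,1} = 0
G(6) = mex{0,0,0} = 1
G(7) = mex{1,1,1} = 0
G(8) = mex{0,2,0} = 1
G(9) = mex{1,0,1} = 2
G(10) = mex{2,1,2} = 0
G(11) = mex{0,0,0} = 1
G(12) = mex{1,1,1} = 0
G(13) = mex{0,2,0} = 1
G(14) = mex{1,0,1} = 2
G(15) = mex{2,1,2} = 0
G(16) = mex{0,0,0} = 1
G(17) = mex{1,1,1} = 0
G(18) = mex{0,2,0} = 1
G(19) = mex{1,0,1} = 2
Stack A: G(17) = 0.
Stack B: G(19) = 2.
Combined Grundy value = 0 ⊕ 2 = 2.

2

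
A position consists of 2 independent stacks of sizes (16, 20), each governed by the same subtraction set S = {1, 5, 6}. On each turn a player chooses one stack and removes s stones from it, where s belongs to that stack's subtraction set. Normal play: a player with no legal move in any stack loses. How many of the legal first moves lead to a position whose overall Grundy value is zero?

1

All stacks use S = {1, 5, 6}:
G(0) = 0
G(1) = mex{0} = 1
G(2) = mex{1} = 0
G(3) = mex{0} = 1
G(4) = mex{1} = 0
G(5) = mex{0,0} = 1
G(6) = mex{1,1,0} = 2
G(7) = mex{2,0,1} = 3
G(8) = mex{3,1,0} = 2
G(9) = mex{2,0,1} = 3
G(10) = mex{3,1,0} = 2
G(11) = mex{2,2,1} = 0
G(12) = mex{0,3,2} = 1
G(13) = mex{1,2,3} = 0
G(14) = mex{0,3,2} = 1
G(15) = mex{1,2,3} = 0
G(16) = mex{0,0,2} = 1
G(17) = mex{1,1,0} = 2
G(18) = mex{2,0,1} = 3
G(19) = mex{3,1,0} = 2
G(20) = mex{2,0,1} = 3
Stack A: G(16) = 1.
Stack B: G(20) = 3.
Combined Grundy value = 1 ⊕ 3 = 2.
A winning move leaves total XOR = 0, i.e. changes one component's Grundy value g to g ⊕ X where X is the current total.
Stack A: need g' = 1⊕2 = 3. Options: 16−1→G=0, 16−5→G=0, 16−6→G=2. Hits: 0.
Stack B: need g' = 3⊕2 = 1. Options: 20−1→G=2, 20−5→G=0, 20−6→G=1. Hits: 1.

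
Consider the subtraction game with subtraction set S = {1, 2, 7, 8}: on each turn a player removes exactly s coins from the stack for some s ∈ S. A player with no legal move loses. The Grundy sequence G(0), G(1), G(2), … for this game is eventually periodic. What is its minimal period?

n :  0  1  2  3  4  5  6  7  8  9 10 11 12 13 14
G :  0  1  2  0  1  2  0  1  2  0  1  2  0  1  2
G(n+3) = G(n) holds for n = 0,…,7 (a full window of length max(S) = 8), so the sequence is purely periodic with period 3.

3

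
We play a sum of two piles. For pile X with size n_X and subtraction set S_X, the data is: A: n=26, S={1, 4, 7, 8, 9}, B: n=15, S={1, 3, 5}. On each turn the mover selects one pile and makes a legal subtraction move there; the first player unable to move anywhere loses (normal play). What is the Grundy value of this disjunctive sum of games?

Pile A, S = {1, 4, 7, 8, 9}:
n :  0  1  2  3  4  5  6  7  8  9 10 11 12 13 14 15 16 17 18 19 20 21 22 23 24 25 26
G :  0  1  0  1  2  0  1  2  3  2  3  4  5  3  4  0  1  0  1  2  0  1  2  3  2  3  4
G_A(26) = 4.
Pile B, S = {1, 3, 5}:
G(0) = 0
G(1) = mex{0} = 1
G(2) = mex{1} = 0
G(3) = mex{0,0} = 1
G(4) = mex{1,1} = 0
G(5) = mex{0,0,0} = 1
G(6) = mex{1,1,1} = 0
G(7) = mex{0,0,0} = 1
G(8) = mex{1,1,1} = 0
G(9) = mex{0,0,0} = 1
G(10) = mex{1,1,1} = 0
G(11) = mex{0,0,0} = 1
G(12) = mex{1,1,1} = 0
G(13) = mex{0,0,0} = 1
G(14) = mex{1,1,1} = 0
G(15) = mex{0,0,0} = 1
G_B(15) = 1.
Combined Grundy value = 4 ⊕ 1 = 5.

5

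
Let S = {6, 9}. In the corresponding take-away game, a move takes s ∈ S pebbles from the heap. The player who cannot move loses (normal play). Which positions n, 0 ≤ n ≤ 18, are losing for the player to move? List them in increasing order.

n :  0  1  2  3  4  5  6  7  8  9 10 11 12 13 14 15 16 17 18
G :  0  0  0  0  0  0  1  1  1  1  1  1  2  2  2  0  0  0  0
P-positions are exactly the n with G(n) = 0.

0, 1, 2, 3, 4, 5, 15, 16, 17, 18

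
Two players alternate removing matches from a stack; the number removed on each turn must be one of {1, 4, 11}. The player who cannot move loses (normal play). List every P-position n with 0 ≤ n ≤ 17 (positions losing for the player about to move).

n :  0  1  2  3  4  5  6  7  8  9 10 11 12 13 14 15 16 17
G :  0  1  0  1  2  0  1  0  1  2  0  1  0  1  2  0  1  0
P-positions are exactly the n with G(n) = 0.

0, 2, 5, 7, 10, 12, 15, 17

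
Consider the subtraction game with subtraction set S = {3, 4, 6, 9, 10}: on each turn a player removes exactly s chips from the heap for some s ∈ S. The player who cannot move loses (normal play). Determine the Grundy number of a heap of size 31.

n :  0  1  2  3  4  5  6  7  8  9 10 11 12 13 14 15 16 17 18 19 20 21 22 23 24 25 26 27 28 29 30 31
G :  0  0  0  1  1  1  2  2  2  3  3  3  4  0  0  0  1  1  1  2  2  2  3  3  3  4  0  0  0  1  1  1

1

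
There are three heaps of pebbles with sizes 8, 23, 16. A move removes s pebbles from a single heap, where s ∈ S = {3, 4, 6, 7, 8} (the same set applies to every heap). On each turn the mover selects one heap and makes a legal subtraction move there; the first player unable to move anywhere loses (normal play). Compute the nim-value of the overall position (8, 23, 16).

All heaps use S = {3, 4, 6, 7, 8}:
n :  0  1  2  3  4  5  6  7  8  9 10 11 12 13 14 15 16 17 18 19 20 21 22 23
G :  0  0  0  1  1  1  2  2  2  3  3  0  0  0  1  1  1  2  2  2  3  3  0  0
Heap A: G(8) = 2.
Heap B: G(23) = 0.
Heap C: G(16) = 1.
Combined Grundy value = 2 ⊕ 0 ⊕ 1 = 3.

3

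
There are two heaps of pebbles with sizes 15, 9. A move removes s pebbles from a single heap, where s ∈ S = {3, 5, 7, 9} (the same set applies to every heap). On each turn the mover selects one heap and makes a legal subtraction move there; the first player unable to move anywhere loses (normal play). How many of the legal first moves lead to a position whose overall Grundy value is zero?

All heaps use S = {3, 5, 7, 9}:
G(0) = 0
G(1) = mex{} = 0
G(2) = mex{} = 0
G(3) = mex{0} = 1
G(4) = mex{0} = 1
G(5) = mex{0,0} = 1
G(6) = mex{1,0} = 2
G(7) = mex{1,0,0} = 2
G(8) = mex{1,1,0} = 2
G(9) = mex{2,1,0,0} = 3
G(10) = mex{2,1,1,0} = 3
G(11) = mex{2,2,1,0} = 3
G(12) = mex{3,2,1,1} = 0
G(13) = mex{3,2,2,1} = 0
G(14) = mex{3,3,2,1} = 0
G(15) = mex{0,3,2,2} = 1
Heap A: G(15) = 1.
Heap B: G(9) = 3.
Combined Grundy value = 1 ⊕ 3 = 2.
A winning move leaves total XOR = 0, i.e. changes one component's Grundy value g to g ⊕ X where X is the current total.
Heap A: need g' = 1⊕2 = 3. Options: 15−3→G=0, 15−5→G=3, 15−7→G=2, 15−9→G=2. Hits: 1.
Heap B: need g' = 3⊕2 = 1. Options: 9−3→G=2, 9−5→G=1, 9−7→G=0, 9−9→G=0. Hits: 1.

2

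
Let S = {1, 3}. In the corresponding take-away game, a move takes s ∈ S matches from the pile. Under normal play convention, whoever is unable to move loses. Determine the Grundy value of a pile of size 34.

0

G(0) = 0
G(1) = mex{0} = 1
G(2) = mex{1} = 0
G(3) = mex{0,0} = 1
G(4) = mex{1,1} = 0
G(5) = mex{0,0} = 1
G(6) = mex{1,1} = 0
G(7) = mex{0,0} = 1
G(8) = mex{1,1} = 0
G(9) = mex{0,0} = 1
G(10) = mex{1,1} = 0
G(11) = mex{0,0} = 1
G(12) = mex{1,1} = 0
G(13) = mex{0,0} = 1
G(14) = mex{1,1} = 0
G(15) = mex{0,0} = 1
G(16) = mex{1,1} = 0
G(17) = mex{0,0} = 1
G(18) = mex{1,1} = 0
G(19) = mex{0,0} = 1
G(20) = mex{1,1} = 0
G(21) = mex{0,0} = 1
G(22) = mex{1,1} = 0
G(23) = mex{0,0} = 1
G(24) = mex{1,1} = 0
G(25) = mex{0,0} = 1
G(26) = mex{1,1} = 0
G(27) = mex{0,0} = 1
G(28) = mex{1,1} = 0
G(29) = mex{0,0} = 1
G(30) = mex{1,1} = 0
G(31) = mex{0,0} = 1
G(32) = mex{1,1} = 0
G(33) = mex{0,0} = 1
G(34) = mex{1,1} = 0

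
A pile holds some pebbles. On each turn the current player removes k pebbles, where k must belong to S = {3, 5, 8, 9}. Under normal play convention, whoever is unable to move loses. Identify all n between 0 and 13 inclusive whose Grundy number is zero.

n :  0  1  2  3  4  5  6  7  8  9 10 11 12 13
G :  0  0  0  1  1  1  2  2  2  3  3  3  0  0
P-positions are exactly the n with G(n) = 0.

0, 1, 2, 12, 13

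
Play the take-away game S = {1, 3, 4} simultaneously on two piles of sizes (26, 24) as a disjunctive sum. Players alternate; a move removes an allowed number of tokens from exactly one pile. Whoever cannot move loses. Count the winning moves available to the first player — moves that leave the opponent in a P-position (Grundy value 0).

1

All piles use S = {1, 3, 4}:
n :  0  1  2  3  4  5  6  7  8  9 10 11 12 13 14 15 16 17 18 19 20 21 22 23 24 25 26
G :  0  1  0  1  2  3  2  0  1  0  1  2  3  2  0  1  0  1  2  3  2  0  1  0  1  2  3
Pile A: G(26) = 3.
Pile B: G(24) = 1.
Combined Grundy value = 3 ⊕ 1 = 2.
A winning move leaves total XOR = 0, i.e. changes one component's Grundy value g to g ⊕ X where X is the current total.
Pile A: need g' = 3⊕2 = 1. Options: 26−1→G=2, 26−3→G=0, 26−4→G=1. Hits: 1.
Pile B: need g' = 1⊕2 = 3. Options: 24−1→G=0, 24−3→G=0, 24−4→G=2. Hits: 0.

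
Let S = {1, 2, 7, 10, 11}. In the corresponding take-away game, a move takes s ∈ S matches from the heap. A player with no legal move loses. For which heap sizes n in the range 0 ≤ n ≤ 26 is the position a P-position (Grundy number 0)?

0, 3, 6, 9, 12, 15, 18, 21, 24

n :  0  1  2  3  4  5  6  7  8  9 10 11 12 13 14 15 16 17 18 19 20 21 22 23 24 25 26
G :  0  1  2  0  1  2  0  1  2  0  1  2  0  1  2  0  1  2  0  1  2  0  1  2  0  1  2
P-positions are exactly the n with G(n) = 0.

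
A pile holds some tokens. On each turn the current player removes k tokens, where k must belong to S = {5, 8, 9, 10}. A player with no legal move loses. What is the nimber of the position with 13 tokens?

2

n :  0  1  2  3  4  5  6  7  8  9 10 11 12 13
G :  0  0  0  0  0  1  1  1  1  1  2  2  2  2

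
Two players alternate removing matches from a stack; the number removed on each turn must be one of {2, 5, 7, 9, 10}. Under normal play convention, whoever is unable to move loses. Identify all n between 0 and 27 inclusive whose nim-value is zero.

0, 1, 4, 12, 15, 16, 27

n :  0  1  2  3  4  5  6  7  8  9 10 11 12 13 14 15 16 17 18 19 20 21 22 23 24 25 26 27
G :  0  0  1  1  0  2  1  3  2  2  3  3  0  4  1  0  0  1  1  4  2  2  3  3  2  4  3  0
P-positions are exactly the n with G(n) = 0.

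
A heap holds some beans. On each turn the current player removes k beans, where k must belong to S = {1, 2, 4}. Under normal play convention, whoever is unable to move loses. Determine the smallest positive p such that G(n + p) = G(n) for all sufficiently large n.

3

G(0) = 0
G(1) = mex{0} = 1
G(2) = mex{1,0} = 2
G(3) = mex{2,1} = 0
G(4) = mex{0,2,0} = 1
G(5) = mex{1,0,1} = 2
G(6) = mex{2,1,2} = 0
G(7) = mex{0,2,0} = 1
G(8) = mex{1,0,1} = 2
G(9) = mex{2,1,2} = 0
G(10) = mex{0,2,0} = 1
G(11) = mex{1,0,1} = 2
G(12) = mex{2,1,2} = 0
G(13) = mex{0,2,0} = 1
G(14) = mex{1,0,1} = 2
G(n+3) = G(n) holds for n = 0,…,3 (a full window of length max(S) = 4), so the sequence is purely periodic with period 3.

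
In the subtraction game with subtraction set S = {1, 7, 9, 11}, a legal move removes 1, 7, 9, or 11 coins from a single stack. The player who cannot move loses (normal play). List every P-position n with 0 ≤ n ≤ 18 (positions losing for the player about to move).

0, 2, 4, 6, 8, 10, 12, 14, 16, 18

G(0) = 0
G(1) = mex{0} = 1
G(2) = mex{1} = 0
G(3) = mex{0} = 1
G(4) = mex{1} = 0
G(5) = mex{0} = 1
G(6) = mex{1} = 0
G(7) = mex{0,0} = 1
G(8) = mex{1,1} = 0
G(9) = mex{0,0,0} = 1
G(10) = mex{1,1,1} = 0
G(11) = mex{0,0,0,0} = 1
G(12) = mex{1,1,1,1} = 0
G(13) = mex{0,0,0,0} = 1
G(14) = mex{1,1,1,1} = 0
G(15) = mex{0,0,0,0} = 1
G(16) = mex{1,1,1,1} = 0
G(17) = mex{0,0,0,0} = 1
G(18) = mex{1,1,1,1} = 0
P-positions are exactly the n with G(n) = 0.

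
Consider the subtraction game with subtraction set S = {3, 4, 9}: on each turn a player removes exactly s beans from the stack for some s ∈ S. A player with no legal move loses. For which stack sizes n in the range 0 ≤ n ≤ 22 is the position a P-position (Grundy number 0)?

G(0) = 0
G(1) = mex{} = 0
G(2) = mex{} = 0
G(3) = mex{0} = 1
G(4) = mex{0,0} = 1
G(5) = mex{0,0} = 1
G(6) = mex{1,0} = 2
G(7) = mex{1,1} = 0
G(8) = mex{1,1} = 0
G(9) = mex{2,1,0} = 3
G(10) = mex{0,2,0} = 1
G(11) = mex{0,0,0} = 1
G(12) = mex{3,0,1} = 2
G(13) = mex{1,3,1} = 0
G(14) = mex{1,1,1} = 0
G(15) = mex{2,1,2} = 0
G(16) = mex{0,2,0} = 1
G(17) = mex{0,0,0} = 1
G(18) = mex{0,0,3} = 1
G(19) = mex{1,0,1} = 2
G(20) = mex{1,1,1} = 0
G(21) = mex{1,1,2} = 0
G(22) = mex{2,1,0} = 3
P-positions are exactly the n with G(n) = 0.

0, 1, 2, 7, 8, 13, 14, 15, 20, 21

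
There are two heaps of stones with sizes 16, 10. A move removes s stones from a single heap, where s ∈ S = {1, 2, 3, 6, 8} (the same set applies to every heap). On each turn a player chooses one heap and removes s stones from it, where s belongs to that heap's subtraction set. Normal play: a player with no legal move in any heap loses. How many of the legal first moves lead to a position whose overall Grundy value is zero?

All heaps use S = {1, 2, 3, 6, 8}:
G(0) = 0
G(1) = mex{0} = 1
G(2) = mex{1,0} = 2
G(3) = mex{2,1,0} = 3
G(4) = mex{3,2,1} = 0
G(5) = mex{0,3,2} = 1
G(6) = mex{1,0,3,0} = 2
G(7) = mex{2,1,0,1} = 3
G(8) = mex{3,2,1,2,0} = 4
G(9) = mex{4,3,2,3,1} = 0
G(10) = mex{0,4,3,0,2} = 1
G(11) = mex{1,0,4,1,3} = 2
G(12) = mex{2,1,0,2,0} = 3
G(13) = mex{3,2,1,3,1} = 0
G(14) = mex{0,3,2,4,2} = 1
G(15) = mex{1,0,3,0,3} = 2
G(16) = mex{2,1,0,1,4} = 3
Heap A: G(16) = 3.
Heap B: G(10) = 1.
Combined Grundy value = 3 ⊕ 1 = 2.
A winning move leaves total XOR = 0, i.e. changes one component's Grundy value g to g ⊕ X where X is the current total.
Heap A: need g' = 3⊕2 = 1. Options: 16−1→G=2, 16−2→G=1, 16−3→G=0, 16−6→G=1, 16−8→G=4. Hits: 2.
Heap B: need g' = 1⊕2 = 3. Options: 10−1→G=0, 10−2→G=4, 10−3→G=3, 10−6→G=0, 10−8→G=2. Hits: 1.

3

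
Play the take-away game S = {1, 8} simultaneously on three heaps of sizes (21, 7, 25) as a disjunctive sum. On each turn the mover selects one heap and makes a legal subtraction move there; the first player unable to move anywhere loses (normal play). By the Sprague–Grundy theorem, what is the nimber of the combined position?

All heaps use S = {1, 8}:
n :  0  1  2  3  4  5  6  7  8  9 10 11 12 13 14 15 16 17 18 19 20 21 22 23 24 25
G :  0  1  0  1  0  1  0  1  2  0  1  0  1  0  1  0  1  2  0  1  0  1  0  1  0  1
Heap A: G(21) = 1.
Heap B: G(7) = 1.
Heap C: G(25) = 1.
Combined Grundy value = 1 ⊕ 1 ⊕ 1 = 1.

1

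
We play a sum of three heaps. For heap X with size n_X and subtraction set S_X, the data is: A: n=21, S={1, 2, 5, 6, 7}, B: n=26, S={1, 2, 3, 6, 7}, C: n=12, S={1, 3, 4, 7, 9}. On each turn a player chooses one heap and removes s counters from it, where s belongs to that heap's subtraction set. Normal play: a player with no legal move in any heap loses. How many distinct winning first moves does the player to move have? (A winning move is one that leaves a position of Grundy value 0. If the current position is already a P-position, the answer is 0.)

Heap A, S = {1, 2, 5, 6, 7}:
n :  0  1  2  3  4  5  6  7  8  9 10 11 12 13 14 15 16 17 18 19 20 21
G :  0  1  2  0  1  2  3  4  5  3  4  0  1  2  0  1  2  3  4  5  3  4
G_A(21) = 4.
Heap B, S = {1, 2, 3, 6, 7}:
G(0) = 0
G(1) = mex{0} = 1
G(2) = mex{1,0} = 2
G(3) = mex{2,1,0} = 3
G(4) = mex{3,2,1} = 0
G(5) = mex{0,3,2} = 1
G(6) = mex{1,0,3,0} = 2
G(7) = mex{2,1,0,1,0} = 3
G(8) = mex{3,2,1,2,1} = 0
G(9) = mex{0,3,2,3,2} = 1
G(10) = mex{1,0,3,0,3} = 2
G(11) = mex{2,1,0,1,0} = 3
G(12) = mex{3,2,1,2,1} = 0
G(13) = mex{0,3,2,3,2} = 1
G(14) = mex{1,0,3,0,3} = 2
G(15) = mex{2,1,0,1,0} = 3
G(16) = mex{3,2,1,2,1} = 0
G(17) = mex{0,3,2,3,2} = 1
G(18) = mex{1,0,3,0,3} = 2
G(19) = mex{2,1,0,1,0} = 3
G(20) = mex{3,2,1,2,1} = 0
G(21) = mex{0,3,2,3,2} = 1
G(22) = mex{1,0,3,0,3} = 2
G(23) = mex{2,1,0,1,0} = 3
G(24) = mex{3,2,1,2,1} = 0
G(25) = mex{0,3,2,3,2} = 1
G(26) = mex{1,0,3,0,3} = 2
G_B(26) = 2.
Heap C, S = {1, 3, 4, 7, 9}:
G(0) = 0
G(1) = mex{0} = 1
G(2) = mex{1} = 0
G(3) = mex{0,0} = 1
G(4) = mex{1,1,0} = 2
G(5) = mex{2,0,1} = 3
G(6) = mex{3,1,0} = 2
G(7) = mex{2,2,1,0} = 3
G(8) = mex{3,3,2,1} = 0
G(9) = mex{0,2,3,0,0} = 1
G(10) = mex{1,3,2,1,1} = 0
G(11) = mex{0,0,3,2,0} = 1
G(12) = mex{1,1,0,3,1} = 2
G_C(12) = 2.
Combined Grundy value = 4 ⊕ 2 ⊕ 2 = 4.
A winning move leaves total XOR = 0, i.e. changes one component's Grundy value g to g ⊕ X where X is the current total.
Heap A: need g' = 4⊕4 = 0. Options: 21−1→G=3, 21−2→G=5, 21−5→G=2, 21−6→G=1, 21−7→G=0. Hits: 1.
Heap B: need g' = 2⊕4 = 6. Options: 26−1→G=1, 26−2→G=0, 26−3→G=3, 26−6→G=0, 26−7→G=3. Hits: 0.
Heap C: need g' = 2⊕4 = 6. Options: 12−1→G=1, 12−3→G=1, 12−4→G=0, 12−7→G=3, 12−9→G=1. Hits: 0.

1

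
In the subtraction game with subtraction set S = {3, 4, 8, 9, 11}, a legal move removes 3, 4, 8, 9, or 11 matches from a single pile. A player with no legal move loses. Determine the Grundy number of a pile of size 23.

1

n :  0  1  2  3  4  5  6  7  8  9 10 11 12 13 14 15 16 17 18 19 20 21 22 23
G :  0  0  0  1  1  1  2  0  2  3  1  3  4  2  0  5  3  1  2  0  0  0  1  1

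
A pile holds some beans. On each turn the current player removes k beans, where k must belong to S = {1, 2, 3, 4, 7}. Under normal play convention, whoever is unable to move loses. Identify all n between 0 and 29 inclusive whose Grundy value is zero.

n :  0  1  2  3  4  5  6  7  8  9 10 11 12 13 14 15 16 17 18 19 20 21 22 23 24 25 26 27 28 29
G :  0  1  2  3  4  0  1  2  3  4  0  1  2  3  4  0  1  2  3  4  0  1  2  3  4  0  1  2  3  4
P-positions are exactly the n with G(n) = 0.

0, 5, 10, 15, 20, 25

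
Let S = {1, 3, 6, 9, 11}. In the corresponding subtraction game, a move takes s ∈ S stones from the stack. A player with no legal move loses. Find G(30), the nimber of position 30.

n :  0  1  2  3  4  5  6  7  8  9 10 11 12 13 14 15 16 17 18 19 20 21 22 23 24 25 26 27 28 29 30
G :  0  1  0  1  0  1  2  3  2  3  2  3  0  1  0  1  0  1  2  3  2  3  2  3  0  1  0  1  0  1  2

2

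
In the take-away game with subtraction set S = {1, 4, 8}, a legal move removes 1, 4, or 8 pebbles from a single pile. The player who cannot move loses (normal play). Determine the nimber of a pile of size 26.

0

G(0) = 0
G(1) = mex{0} = 1
G(2) = mex{1} = 0
G(3) = mex{0} = 1
G(4) = mex{1,0} = 2
G(5) = mex{2,1} = 0
G(6) = mex{0,0} = 1
G(7) = mex{1,1} = 0
G(8) = mex{0,2,0} = 1
G(9) = mex{1,0,1} = 2
G(10) = mex{2,1,0} = 3
G(11) = mex{3,0,1} = 2
G(12) = mex{2,1,2} = 0
G(13) = mex{0,2,0} = 1
G(14) = mex{1,3,1} = 0
G(15) = mex{0,2,0} = 1
G(16) = mex{1,0,1} = 2
G(17) = mex{2,1,2} = 0
G(18) = mex{0,0,3} = 1
G(19) = mex{1,1,2} = 0
G(20) = mex{0,2,0} = 1
G(21) = mex{1,0,1} = 2
G(22) = mex{2,1,0} = 3
G(23) = mex{3,0,1} = 2
G(24) = mex{2,1,2} = 0
G(25) = mex{0,2,0} = 1
G(26) = mex{1,3,1} = 0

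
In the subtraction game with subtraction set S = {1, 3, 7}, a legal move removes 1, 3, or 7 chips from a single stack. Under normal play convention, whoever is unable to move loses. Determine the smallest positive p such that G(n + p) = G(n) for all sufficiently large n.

2

n :  0  1  2  3  4  5  6  7  8  9 10 11 12 13 14
G :  0  1  0  1  0  1  0  1  0  1  0  1  0  1  0
G(n+2) = G(n) holds for n = 0,…,6 (a full window of length max(S) = 7), so the sequence is purely periodic with period 2.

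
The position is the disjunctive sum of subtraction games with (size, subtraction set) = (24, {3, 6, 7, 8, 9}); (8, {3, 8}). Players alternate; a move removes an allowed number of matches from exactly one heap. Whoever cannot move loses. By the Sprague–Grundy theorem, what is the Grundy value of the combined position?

2

Heap A, S = {3, 6, 7, 8, 9}:
G(0) = 0
G(1) = mex{} = 0
G(2) = mex{} = 0
G(3) = mex{0} = 1
G(4) = mex{0} = 1
G(5) = mex{0} = 1
G(6) = mex{1,0} = 2
G(7) = mex{1,0,0} = 2
G(8) = mex{1,0,0,0} = 2
G(9) = mex{2,1,0,0,0} = 3
G(10) = mex{2,1,1,0,0} = 3
G(11) = mex{2,1,1,1,0} = 3
G(12) = mex{3,2,1,1,1} = 0
G(13) = mex{3,2,2,1,1} = 0
G(14) = mex{3,2,2,2,1} = 0
G(15) = mex{0,3,2,2,2} = 1
G(16) = mex{0,3,3,2,2} = 1
G(17) = mex{0,3,3,3,2} = 1
G(18) = mex{1,0,3,3,3} = 2
G(19) = mex{1,0,0,3,3} = 2
G(20) = mex{1,0,0,0,3} = 2
G(21) = mex{2,1,0,0,0} = 3
G(22) = mex{2,1,1,0,0} = 3
G(23) = mex{2,1,1,1,0} = 3
G(24) = mex{3,2,1,1,1} = 0
G_A(24) = 0.
Heap B, S = {3, 8}:
G(0) = 0
G(1) = mex{} = 0
G(2) = mex{} = 0
G(3) = mex{0} = 1
G(4) = mex{0} = 1
G(5) = mex{0} = 1
G(6) = mex{1} = 0
G(7) = mex{1} = 0
G(8) = mex{1,0} = 2
G_B(8) = 2.
Combined Grundy value = 0 ⊕ 2 = 2.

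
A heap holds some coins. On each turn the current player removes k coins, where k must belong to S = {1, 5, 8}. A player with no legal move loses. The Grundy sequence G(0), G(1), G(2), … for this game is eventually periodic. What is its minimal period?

G(0) = 0
G(1) = mex{0} = 1
G(2) = mex{1} = 0
G(3) = mex{0} = 1
G(4) = mex{1} = 0
G(5) = mex{0,0} = 1
G(6) = mex{1,1} = 0
G(7) = mex{0,0} = 1
G(8) = mex{1,1,0} = 2
G(9) = mex{2,0,1} = 3
G(10) = mex{3,1,0} = 2
G(11) = mex{2,0,1} = 3
G(12) = mex{3,1,0} = 2
G(13) = mex{2,2,1} = 0
G(14) = mex{0,3,0} = 1
G(15) = mex{1,2,1} = 0
G(16) = mex{0,3,2} = 1
G(17) = mex{1,2,3} = 0
G(18) = mex{0,0,2} = 1
G(19) = mex{1,1,3} = 0
G(20) = mex{0,0,2} = 1
G(21) = mex{1,1,0} = 2
G(22) = mex{2,0,1} = 3
G(23) = mex{3,1,0} = 2
G(24) = mex{2,0,1} = 3
G(25) = mex{3,1,0} = 2
G(26) = mex{2,2,1} = 0
G(27) = mex{0,3,0} = 1
G(n+13) = G(n) holds for n = 0,…,7 (a full window of length max(S) = 8), so the sequence is purely periodic with period 13.

13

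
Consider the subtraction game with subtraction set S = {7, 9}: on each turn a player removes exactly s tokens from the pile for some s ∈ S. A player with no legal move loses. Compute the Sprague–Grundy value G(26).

1

n :  0  1  2  3  4  5  6  7  8  9 10 11 12 13 14 15 16 17 18 19 20 21 22 23 24 25 26
G :  0  0  0  0  0  0  0  1  1  1  1  1  1  1  2  2  0  0  0  0  0  0  0  1  1  1  1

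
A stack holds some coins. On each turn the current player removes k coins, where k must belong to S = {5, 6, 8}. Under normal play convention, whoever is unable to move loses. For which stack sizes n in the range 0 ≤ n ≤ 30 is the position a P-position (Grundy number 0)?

0, 1, 2, 3, 4, 13, 14, 15, 16, 17, 26, 27, 28, 29, 30

G(0) = 0
G(1) = mex{} = 0
G(2) = mex{} = 0
G(3) = mex{} = 0
G(4) = mex{} = 0
G(5) = mex{0} = 1
G(6) = mex{0,0} = 1
G(7) = mex{0,0} = 1
G(8) = mex{0,0,0} = 1
G(9) = mex{0,0,0} = 1
G(10) = mex{1,0,0} = 2
G(11) = mex{1,1,0} = 2
G(12) = mex{1,1,0} = 2
G(13) = mex{1,1,1} = 0
G(14) = mex{1,1,1} = 0
G(15) = mex{2,1,1} = 0
G(16) = mex{2,2,1} = 0
G(17) = mex{2,2,1} = 0
G(18) = mex{0,2,2} = 1
G(19) = mex{0,0,2} = 1
G(20) = mex{0,0,2} = 1
G(21) = mex{0,0,0} = 1
G(22) = mex{0,0,0} = 1
G(23) = mex{1,0,0} = 2
G(24) = mex{1,1,0} = 2
G(25) = mex{1,1,0} = 2
G(26) = mex{1,1,1} = 0
G(27) = mex{1,1,1} = 0
G(28) = mex{2,1,1} = 0
G(29) = mex{2,2,1} = 0
G(30) = mex{2,2,1} = 0
P-positions are exactly the n with G(n) = 0.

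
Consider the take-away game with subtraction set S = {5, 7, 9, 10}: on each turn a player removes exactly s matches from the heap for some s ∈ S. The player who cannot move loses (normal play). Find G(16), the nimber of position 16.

0

n :  0  1  2  3  4  5  6  7  8  9 10 11 12 13 14 15 16
G :  0  0  0  0  0  1  1  1  1  1  2  2  2  2  2  0  0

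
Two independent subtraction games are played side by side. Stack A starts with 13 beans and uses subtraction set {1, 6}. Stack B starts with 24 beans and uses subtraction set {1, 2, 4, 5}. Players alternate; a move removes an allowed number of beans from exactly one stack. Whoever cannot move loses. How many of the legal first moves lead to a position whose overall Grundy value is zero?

3

Stack A, S = {1, 6}:
G(0) = 0
G(1) = mex{0} = 1
G(2) = mex{1} = 0
G(3) = mex{0} = 1
G(4) = mex{1} = 0
G(5) = mex{0} = 1
G(6) = mex{1,0} = 2
G(7) = mex{2,1} = 0
G(8) = mex{0,0} = 1
G(9) = mex{1,1} = 0
G(10) = mex{0,0} = 1
G(11) = mex{1,1} = 0
G(12) = mex{0,2} = 1
G(13) = mex{1,0} = 2
G_A(13) = 2.
Stack B, S = {1, 2, 4, 5}:
n :  0  1  2  3  4  5  6  7  8  9 10 11 12 13 14 15 16 17 18 19 20 21 22 23 24
G :  0  1  2  0  1  2  0  1  2  0  1  2  0  1  2  0  1  2  0  1  2  0  1  2  0
G_B(24) = 0.
Combined Grundy value = 2 ⊕ 0 = 2.
A winning move leaves total XOR = 0, i.e. changes one component's Grundy value g to g ⊕ X where X is the current total.
Stack A: need g' = 2⊕2 = 0. Options: 13−1→G=1, 13−6→G=0. Hits: 1.
Stack B: need g' = 0⊕2 = 2. Options: 24−1→G=2, 24−2→G=1, 24−4→G=2, 24−5→G=1. Hits: 2.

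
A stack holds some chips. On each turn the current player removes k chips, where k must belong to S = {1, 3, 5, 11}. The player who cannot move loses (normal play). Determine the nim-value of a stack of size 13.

n :  0  1  2  3  4  5  6  7  8  9 10 11 12 13
G :  0  1  0  1  0  1  0  1  0  1  0  1  0  1

1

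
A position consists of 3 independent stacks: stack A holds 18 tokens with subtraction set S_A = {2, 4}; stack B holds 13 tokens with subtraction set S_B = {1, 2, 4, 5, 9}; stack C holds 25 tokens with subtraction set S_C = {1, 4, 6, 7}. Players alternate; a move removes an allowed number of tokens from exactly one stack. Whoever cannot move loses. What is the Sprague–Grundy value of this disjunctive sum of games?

2

Stack A, S = {2, 4}:
n :  0  1  2  3  4  5  6  7  8  9 10 11 12 13 14 15 16 17 18
G :  0  0  1  1  2  2  0  0  1  1  2  2  0  0  1  1  2  2  0
G_A(18) = 0.
Stack B, S = {1, 2, 4, 5, 9}:
n :  0  1  2  3  4  5  6  7  8  9 10 11 12 13
G :  0  1  2  0  1  2  0  1  2  3  4  5  3  0
G_B(13) = 0.
Stack C, S = {1, 4, 6, 7}:
n :  0  1  2  3  4  5  6  7  8  9 10 11 12 13 14 15 16 17 18 19 20 21 22 23 24 25
G :  0  1  0  1  2  0  1  2  3  2  0  1  2  0  1  0  1  2  0  1  2  3  2  0  1  2
G_C(25) = 2.
Combined Grundy value = 0 ⊕ 0 ⊕ 2 = 2.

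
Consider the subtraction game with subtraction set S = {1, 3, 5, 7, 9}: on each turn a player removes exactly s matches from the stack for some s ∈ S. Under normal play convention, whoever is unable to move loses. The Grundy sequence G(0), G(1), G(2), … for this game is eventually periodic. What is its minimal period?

G(0) = 0
G(1) = mex{0} = 1
G(2) = mex{1} = 0
G(3) = mex{0,0} = 1
G(4) = mex{1,1} = 0
G(5) = mex{0,0,0} = 1
G(6) = mex{1,1,1} = 0
G(7) = mex{0,0,0,0} = 1
G(8) = mex{1,1,1,1} = 0
G(9) = mex{0,0,0,0,0} = 1
G(10) = mex{1,1,1,1,1} = 0
G(11) = mex{0,0,0,0,0} = 1
G(12) = mex{1,1,1,1,1} = 0
G(13) = mex{0,0,0,0,0} = 1
G(14) = mex{1,1,1,1,1} = 0
G(n+2) = G(n) holds for n = 0,…,8 (a full window of length max(S) = 9), so the sequence is purely periodic with period 2.

2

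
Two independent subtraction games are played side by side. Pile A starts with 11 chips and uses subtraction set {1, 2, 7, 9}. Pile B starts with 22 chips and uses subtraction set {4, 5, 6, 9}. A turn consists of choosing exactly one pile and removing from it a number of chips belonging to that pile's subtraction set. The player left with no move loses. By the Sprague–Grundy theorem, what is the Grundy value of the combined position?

2

Pile A, S = {1, 2, 7, 9}:
G(0) = 0
G(1) = mex{0} = 1
G(2) = mex{1,0} = 2
G(3) = mex{2,1} = 0
G(4) = mex{0,2} = 1
G(5) = mex{1,0} = 2
G(6) = mex{2,1} = 0
G(7) = mex{0,2,0} = 1
G(8) = mex{1,0,1} = 2
G(9) = mex{2,1,2,0} = 3
G(10) = mex{3,2,0,1} = 4
G(11) = mex{4,3,1,2} = 0
G_A(11) = 0.
Pile B, S = {4, 5, 6, 9}:
G(0) = 0
G(1) = mex{} = 0
G(2) = mex{} = 0
G(3) = mex{} = 0
G(4) = mex{0} = 1
G(5) = mex{0,0} = 1
G(6) = mex{0,0,0} = 1
G(7) = mex{0,0,0} = 1
G(8) = mex{1,0,0} = 2
G(9) = mex{1,1,0,0} = 2
G(10) = mex{1,1,1,0} = 2
G(11) = mex{1,1,1,0} = 2
G(12) = mex{2,1,1,0} = 3
G(13) = mex{2,2,1,1} = 0
G(14) = mex{2,2,2,1} = 0
G(15) = mex{2,2,2,1} = 0
G(16) = mex{3,2,2,1} = 0
G(17) = mex{0,3,2,2} = 1
G(18) = mex{0,0,3,2} = 1
G(19) = mex{0,0,0,2} = 1
G(20) = mex{0,0,0,2} = 1
G(21) = mex{1,0,0,3} = 2
G(22) = mex{1,1,0,0} = 2
G_B(22) = 2.
Combined Grundy value = 0 ⊕ 2 = 2.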